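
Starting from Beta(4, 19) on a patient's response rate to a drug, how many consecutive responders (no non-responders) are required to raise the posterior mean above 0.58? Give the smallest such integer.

After k responders and 0 non-responders the posterior is Beta(4+k, 19), with mean (4+k)/(4+19+k).
Set (4+k)/(23+k) > 0.58 and solve: k > (0.58·23 − 4)/(1 − 0.58) = 22.238.
The smallest integer exceeding 22.238 is 23, and checking k=23: (27)/(46) = 0.5870 > 0.58.

k = 23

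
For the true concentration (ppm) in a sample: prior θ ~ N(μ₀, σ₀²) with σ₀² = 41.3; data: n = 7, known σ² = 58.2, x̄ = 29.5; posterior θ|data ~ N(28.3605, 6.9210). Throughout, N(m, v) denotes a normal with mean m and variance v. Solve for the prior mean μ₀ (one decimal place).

μ₀ = 22.7

With known observation variance, the Normal–Normal posterior has precision τ_n = τ₀ + n/σ² and mean μ_n = (τ₀μ₀ + (n/σ²)x̄)/τ_n.
Here τ₀ = 1/41.3 = 0.024213 and τ_data = 7/58.2 = 0.120275, so τ_n = 0.144488.
Rearranging for μ₀: μ₀ = (μ_n·τ_n − τ_data·x̄)/τ₀ = (28.3605·0.144488 − 0.120275·29.5) / 0.024213 = 0.549639/0.024213 ≈ 22.7.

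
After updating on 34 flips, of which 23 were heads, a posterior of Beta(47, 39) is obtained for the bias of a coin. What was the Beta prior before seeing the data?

Beta(24, 28)

Under Beta–binomial conjugacy the posterior parameters are (a+s, b+f).
So a = 47 − 23 = 24 and b = 39 − 11 = 28.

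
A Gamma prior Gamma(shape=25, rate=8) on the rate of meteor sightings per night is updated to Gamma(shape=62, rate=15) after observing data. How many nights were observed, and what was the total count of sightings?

n = 7 nights with total 37 sightings

A Gamma(α, β) prior (rate parametrization) on a Poisson rate with n observations summing to S gives posterior Gamma(α+S, β+n).
Matching: Σxᵢ = 62 − 25 = 37 and n = 15 − 8 = 7.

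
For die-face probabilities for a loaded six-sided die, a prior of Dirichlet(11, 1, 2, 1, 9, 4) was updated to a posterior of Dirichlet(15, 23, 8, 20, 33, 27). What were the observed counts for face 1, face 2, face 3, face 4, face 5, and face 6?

counts (4, 22, 6, 19, 24, 23)

For a Dirichlet(α) prior with multinomial counts c, the posterior is Dirichlet(α + c) componentwise.
Counts are posterior − prior componentwise: 15−11=4, 23−1=22, 8−2=6, 20−1=19, 33−9=24, 27−4=23.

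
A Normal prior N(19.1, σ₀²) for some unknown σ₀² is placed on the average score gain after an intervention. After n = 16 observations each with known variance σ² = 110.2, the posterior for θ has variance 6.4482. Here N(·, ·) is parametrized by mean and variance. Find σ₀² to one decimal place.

Posterior precision equals prior precision plus data precision: 1/σ_n² = 1/σ₀² + n/σ².
So 1/σ₀² = 1/6.4482 − 16/110.2 = 0.155082 − 0.145191 = 0.009891.
Hence σ₀² = 1/0.009891 ≈ 101.1.

σ₀² = 101.1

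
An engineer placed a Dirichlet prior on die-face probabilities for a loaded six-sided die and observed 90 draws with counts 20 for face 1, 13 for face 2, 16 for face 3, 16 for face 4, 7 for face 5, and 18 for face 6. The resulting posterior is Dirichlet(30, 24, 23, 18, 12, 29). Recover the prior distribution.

Dirichlet(10, 11, 7, 2, 5, 11)

For a Dirichlet(α) prior with multinomial counts c, the posterior is Dirichlet(α + c) componentwise.
Subtract each count from the matching posterior parameter: 30−20=10, 24−13=11, 23−16=7, 18−16=2, 12−7=5, 29−18=11.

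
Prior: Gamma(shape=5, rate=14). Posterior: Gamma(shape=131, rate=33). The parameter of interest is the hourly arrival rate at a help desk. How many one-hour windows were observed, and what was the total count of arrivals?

n = 19 one-hour windows with total 126 arrivals

Gamma–Poisson conjugacy: posterior shape = α + Σxᵢ, posterior rate = β + n.
Matching: Σxᵢ = 131 − 5 = 126 and n = 33 − 14 = 19.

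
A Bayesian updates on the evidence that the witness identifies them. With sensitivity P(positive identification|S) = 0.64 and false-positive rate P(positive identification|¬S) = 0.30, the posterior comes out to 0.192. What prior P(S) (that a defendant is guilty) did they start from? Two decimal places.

In odds form, posterior odds = prior odds × likelihood ratio, so prior odds = posterior odds ÷ LR.
Posterior odds = 0.192/(1−0.192) = 0.2376. LR = 0.64/0.30 = 2.1333.
Prior odds = 0.2376/2.1333 = 0.1114, so P(S) = 0.1114/(1+0.1114) ≈ 0.10.

P(S) = 0.10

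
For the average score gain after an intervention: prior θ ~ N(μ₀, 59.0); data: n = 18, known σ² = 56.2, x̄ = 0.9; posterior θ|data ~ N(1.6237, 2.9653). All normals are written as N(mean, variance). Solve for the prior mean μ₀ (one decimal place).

μ₀ = 15.3

The posterior mean is a precision-weighted average: μ_n = (τ₀μ₀ + τ_data·x̄)/(τ₀+τ_data), with τ₀=1/σ₀² and τ_data=n/σ².
Here τ₀ = 1/59.0 = 0.016949 and τ_data = 18/56.2 = 0.320285, so τ_n = 0.337234.
Rearranging for μ₀: μ₀ = (μ_n·τ_n − τ_data·x̄)/τ₀ = (1.6237·0.337234 − 0.320285·0.9) / 0.016949 = 0.259310/0.016949 ≈ 15.3.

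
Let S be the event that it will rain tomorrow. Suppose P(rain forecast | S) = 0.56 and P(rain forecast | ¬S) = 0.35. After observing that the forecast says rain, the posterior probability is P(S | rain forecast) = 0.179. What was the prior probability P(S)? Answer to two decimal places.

P(S) = 0.12

Bayes' rule in odds form gives O(S|E) = O(S)·[P(E|S)/P(E|¬S)], hence O(S) = O(S|E)/LR.
Posterior odds = 0.179/(1−0.179) = 0.2180. LR = 0.56/0.35 = 1.6000.
Prior odds = 0.2180/1.6000 = 0.1362, so P(S) = 0.1362/(1+0.1362) ≈ 0.12.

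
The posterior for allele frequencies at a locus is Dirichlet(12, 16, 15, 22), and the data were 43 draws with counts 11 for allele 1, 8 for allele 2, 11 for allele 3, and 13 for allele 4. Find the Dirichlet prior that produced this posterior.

For a Dirichlet(α) prior with multinomial counts c, the posterior is Dirichlet(α + c) componentwise.
Subtract each count from the matching posterior parameter: 12−11=1, 16−8=8, 15−11=4, 22−13=9.

Dirichlet(1, 8, 4, 9)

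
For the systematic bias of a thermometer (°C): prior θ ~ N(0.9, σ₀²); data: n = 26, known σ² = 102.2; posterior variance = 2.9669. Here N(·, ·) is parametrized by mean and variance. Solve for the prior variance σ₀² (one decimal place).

σ₀² = 12.1

For the Normal–Normal model with known σ², precisions add: τ_n = τ₀ + n/σ².
So 1/σ₀² = 1/2.9669 − 26/102.2 = 0.337052 − 0.254403 = 0.082649.
Hence σ₀² = 1/0.082649 ≈ 12.1.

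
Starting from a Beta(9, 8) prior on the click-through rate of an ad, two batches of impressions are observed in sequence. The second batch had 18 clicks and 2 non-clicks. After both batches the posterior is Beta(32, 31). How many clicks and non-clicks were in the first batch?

Because Beta–binomial updating is additive in the counts, the combined data contributed (α_post−α_prior, β_post−β_prior) successes and failures.
Total across both batches: 32−9=23 clicks, 31−8=23 non-clicks.
Subtract the second batch: 23−18=5 clicks and 23−2=21 non-clicks.

5 clicks and 21 non-clicks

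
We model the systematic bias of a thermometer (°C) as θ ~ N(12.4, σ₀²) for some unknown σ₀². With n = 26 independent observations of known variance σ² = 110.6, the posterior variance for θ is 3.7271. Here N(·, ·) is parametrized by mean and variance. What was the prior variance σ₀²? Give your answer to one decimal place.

For the Normal–Normal model with known σ², precisions add: τ_n = τ₀ + n/σ².
So 1/σ₀² = 1/3.7271 − 26/110.6 = 0.268305 − 0.235081 = 0.033224.
Hence σ₀² = 1/0.033224 ≈ 30.1.

σ₀² = 30.1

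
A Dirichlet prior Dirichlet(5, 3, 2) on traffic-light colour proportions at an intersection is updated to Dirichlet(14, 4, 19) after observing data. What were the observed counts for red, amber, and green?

counts (9, 1, 17)

For a Dirichlet(α) prior with multinomial counts c, the posterior is Dirichlet(α + c) componentwise.
Counts are posterior − prior componentwise: 14−5=9, 4−3=1, 19−2=17.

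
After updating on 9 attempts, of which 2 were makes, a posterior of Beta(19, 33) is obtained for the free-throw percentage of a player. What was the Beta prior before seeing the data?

Under Beta–binomial conjugacy the posterior parameters are (a+s, b+f).
So a = 19 − 2 = 17 and b = 33 − 7 = 26.

Beta(17, 26)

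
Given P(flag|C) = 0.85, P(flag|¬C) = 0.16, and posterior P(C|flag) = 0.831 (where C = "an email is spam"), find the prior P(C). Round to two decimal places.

P(C) = 0.48

In odds form, posterior odds = prior odds × likelihood ratio, so prior odds = posterior odds ÷ LR.
Posterior odds = 0.831/(1−0.831) = 4.9172. LR = 0.85/0.16 = 5.3125.
Prior odds = 4.9172/5.3125 = 0.9256, so P(C) = 0.9256/(1+0.9256) ≈ 0.48.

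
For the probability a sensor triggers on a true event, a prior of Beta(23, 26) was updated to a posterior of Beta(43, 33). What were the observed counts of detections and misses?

20 detections and 7 misses

A Beta(a, b) prior with s successes and f failures in binomial data gives a Beta(a+s, b+f) posterior.
So s = 43 − 23 = 20 and f = 33 − 26 = 7.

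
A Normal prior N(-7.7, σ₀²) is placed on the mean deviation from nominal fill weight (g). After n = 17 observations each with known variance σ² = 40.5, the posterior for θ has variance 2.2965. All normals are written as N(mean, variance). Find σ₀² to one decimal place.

For the Normal–Normal model with known σ², precisions add: τ_n = τ₀ + n/σ².
So 1/σ₀² = 1/2.2965 − 17/40.5 = 0.435445 − 0.419753 = 0.015692.
Hence σ₀² = 1/0.015692 ≈ 63.7.

σ₀² = 63.7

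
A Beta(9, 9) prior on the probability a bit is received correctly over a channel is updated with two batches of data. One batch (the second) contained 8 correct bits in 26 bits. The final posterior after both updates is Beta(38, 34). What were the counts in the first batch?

Because Beta–binomial updating is additive in the counts, the combined data contributed (α_post−α_prior, β_post−β_prior) successes and failures.
Total across both batches: 38−9=29 correct bits, 34−9=25 errors.
Subtract the second batch: 29−8=21 correct bits and 25−18=7 errors.

21 correct bits and 7 errors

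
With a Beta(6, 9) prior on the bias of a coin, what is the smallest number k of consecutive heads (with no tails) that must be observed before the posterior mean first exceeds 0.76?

After k heads and 0 tails the posterior is Beta(6+k, 9), with mean (6+k)/(6+9+k).
Set (6+k)/(15+k) > 0.76 and solve: k > (0.76·15 − 6)/(1 − 0.76) = 22.500.
The smallest integer exceeding 22.500 is 23, and checking k=23: (29)/(38) = 0.7632 > 0.76.

k = 23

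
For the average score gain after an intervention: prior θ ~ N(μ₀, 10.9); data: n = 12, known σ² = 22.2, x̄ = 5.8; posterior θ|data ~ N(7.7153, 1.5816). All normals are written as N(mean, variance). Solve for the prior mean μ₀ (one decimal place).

μ₀ = 19.0

The posterior mean is a precision-weighted average: μ_n = (τ₀μ₀ + τ_data·x̄)/(τ₀+τ_data), with τ₀=1/σ₀² and τ_data=n/σ².
Here τ₀ = 1/10.9 = 0.091743 and τ_data = 12/22.2 = 0.540541, so τ_n = 0.632284.
Rearranging for μ₀: μ₀ = (μ_n·τ_n − τ_data·x̄)/τ₀ = (7.7153·0.632284 − 0.540541·5.8) / 0.091743 = 1.743123/0.091743 ≈ 19.0.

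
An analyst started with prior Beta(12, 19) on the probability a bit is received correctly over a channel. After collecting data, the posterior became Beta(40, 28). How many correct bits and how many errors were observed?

28 correct bits and 9 errors

Beta is conjugate to the binomial likelihood: posterior = Beta(α+s, β+f).
Match parameters: s=40−12=28, f=28−19=9.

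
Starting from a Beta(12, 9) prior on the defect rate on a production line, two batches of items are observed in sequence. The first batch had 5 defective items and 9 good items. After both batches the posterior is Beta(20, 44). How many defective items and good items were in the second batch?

3 defective items and 26 good items

Because Beta–binomial updating is additive in the counts, the combined data contributed (α_post−α_prior, β_post−β_prior) successes and failures.
Total across both batches: 20−12=8 defective items, 44−9=35 good items.
Subtract the first batch: 8−5=3 defective items and 35−9=26 good items.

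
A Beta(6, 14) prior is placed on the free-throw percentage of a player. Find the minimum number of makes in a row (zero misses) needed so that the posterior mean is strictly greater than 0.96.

After k makes and 0 misses the posterior is Beta(6+k, 14), with mean (6+k)/(6+14+k).
Set (6+k)/(20+k) > 0.96 and solve: k > (0.96·20 − 6)/(1 − 0.96) = 330.000.
The smallest integer exceeding 330.000 is 331, and checking k=331: (337)/(351) = 0.9601 > 0.96.

k = 331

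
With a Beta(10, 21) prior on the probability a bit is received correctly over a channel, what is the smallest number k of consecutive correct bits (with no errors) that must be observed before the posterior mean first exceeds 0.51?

After k correct bits and 0 errors the posterior is Beta(10+k, 21), with mean (10+k)/(10+21+k).
Set (10+k)/(31+k) > 0.51 and solve: k > (0.51·31 − 10)/(1 − 0.51) = 11.857.
The smallest integer exceeding 11.857 is 12, and checking k=12: (22)/(43) = 0.5116 > 0.51.

k = 12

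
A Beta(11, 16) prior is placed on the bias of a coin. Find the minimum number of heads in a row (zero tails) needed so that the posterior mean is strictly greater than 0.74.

After k heads and 0 tails the posterior is Beta(11+k, 16), with mean (11+k)/(11+16+k).
Set (11+k)/(27+k) > 0.74 and solve: k > (0.74·27 − 11)/(1 − 0.74) = 34.538.
The smallest integer exceeding 34.538 is 35, and checking k=35: (46)/(62) = 0.7419 > 0.74.

k = 35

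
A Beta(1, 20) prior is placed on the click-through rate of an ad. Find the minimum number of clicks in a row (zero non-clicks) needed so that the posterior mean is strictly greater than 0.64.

k = 35

After k clicks and 0 non-clicks the posterior is Beta(1+k, 20), with mean (1+k)/(1+20+k).
Set (1+k)/(21+k) > 0.64 and solve: k > (0.64·21 − 1)/(1 − 0.64) = 34.556.
The smallest integer exceeding 34.556 is 35.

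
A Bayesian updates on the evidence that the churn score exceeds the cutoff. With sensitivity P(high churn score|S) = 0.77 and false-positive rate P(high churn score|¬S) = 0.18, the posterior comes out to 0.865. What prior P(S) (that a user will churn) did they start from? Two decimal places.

In odds form, posterior odds = prior odds × likelihood ratio, so prior odds = posterior odds ÷ LR.
Posterior odds = 0.865/(1−0.865) = 6.4074. LR = 0.77/0.18 = 4.2778.
Prior odds = 6.4074/4.2778 = 1.4978, so P(S) = 1.4978/(1+1.4978) ≈ 0.60.

P(S) = 0.60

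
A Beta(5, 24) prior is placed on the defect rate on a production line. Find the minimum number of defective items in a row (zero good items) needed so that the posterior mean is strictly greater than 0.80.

k = 92

After k defective items and 0 good items the posterior is Beta(5+k, 24), with mean (5+k)/(5+24+k).
Set (5+k)/(29+k) > 0.80 and solve: k > (0.80·29 − 5)/(1 − 0.80) = 91.000.
The smallest integer exceeding 91.000 is 92, and checking k=92: (97)/(121) = 0.8017 > 0.80.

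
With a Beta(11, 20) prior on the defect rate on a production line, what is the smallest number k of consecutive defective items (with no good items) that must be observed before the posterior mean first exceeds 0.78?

k = 60

After k defective items and 0 good items the posterior is Beta(11+k, 20), with mean (11+k)/(11+20+k).
Set (11+k)/(31+k) > 0.78 and solve: k > (0.78·31 − 11)/(1 − 0.78) = 59.909.
The smallest integer exceeding 59.909 is 60.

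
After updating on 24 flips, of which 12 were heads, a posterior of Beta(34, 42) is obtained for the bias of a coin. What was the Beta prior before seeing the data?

Beta(22, 30)

Beta is conjugate to the binomial likelihood: posterior = Beta(α+s, β+f).
So α = 34 − 12 = 22 and β = 42 − 12 = 30.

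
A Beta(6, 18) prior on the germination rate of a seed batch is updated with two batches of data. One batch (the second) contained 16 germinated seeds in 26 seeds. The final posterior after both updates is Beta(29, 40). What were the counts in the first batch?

7 germinated seeds and 12 non-germinating seeds

Because Beta–binomial updating is additive in the counts, the combined data contributed (α_post−α_prior, β_post−β_prior) successes and failures.
Total across both batches: 29−6=23 germinated seeds, 40−18=22 non-germinating seeds.
Subtract the second batch: 23−16=7 germinated seeds and 22−10=12 non-germinating seeds.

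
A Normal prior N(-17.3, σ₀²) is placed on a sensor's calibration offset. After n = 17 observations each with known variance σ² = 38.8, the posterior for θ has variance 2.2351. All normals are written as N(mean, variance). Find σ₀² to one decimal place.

σ₀² = 108.0

For the Normal–Normal model with known σ², precisions add: τ_n = τ₀ + n/σ².
So 1/σ₀² = 1/2.2351 − 17/38.8 = 0.447407 − 0.438144 = 0.009263.
Hence σ₀² = 1/0.009263 ≈ 108.0.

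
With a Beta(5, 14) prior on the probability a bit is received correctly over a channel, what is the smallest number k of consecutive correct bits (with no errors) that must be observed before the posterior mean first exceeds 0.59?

After k correct bits and 0 errors the posterior is Beta(5+k, 14), with mean (5+k)/(5+14+k).
Set (5+k)/(19+k) > 0.59 and solve: k > (0.59·19 − 5)/(1 − 0.59) = 15.146.
The smallest integer exceeding 15.146 is 16, and checking k=16: (21)/(35) = 0.6000 > 0.59.

k = 16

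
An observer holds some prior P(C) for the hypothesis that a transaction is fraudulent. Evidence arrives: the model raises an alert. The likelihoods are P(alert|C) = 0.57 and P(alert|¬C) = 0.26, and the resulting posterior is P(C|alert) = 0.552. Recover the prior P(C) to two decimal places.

P(C) = 0.36

Bayes' rule in odds form gives O(C|E) = O(C)·[P(E|C)/P(E|¬C)], hence O(C) = O(C|E)/LR.
Posterior odds = 0.552/(1−0.552) = 1.2321. LR = 0.57/0.26 = 2.1923.
Prior odds = 1.2321/2.1923 = 0.5620, so P(C) = 0.5620/(1+0.5620) ≈ 0.36.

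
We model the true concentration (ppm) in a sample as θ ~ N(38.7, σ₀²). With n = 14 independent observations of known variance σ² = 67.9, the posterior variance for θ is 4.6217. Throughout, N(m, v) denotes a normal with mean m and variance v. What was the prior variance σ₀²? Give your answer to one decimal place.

Posterior precision equals prior precision plus data precision: 1/σ_n² = 1/σ₀² + n/σ².
So 1/σ₀² = 1/4.6217 − 14/67.9 = 0.216371 − 0.206186 = 0.010185.
Hence σ₀² = 1/0.010185 ≈ 98.2.

σ₀² = 98.2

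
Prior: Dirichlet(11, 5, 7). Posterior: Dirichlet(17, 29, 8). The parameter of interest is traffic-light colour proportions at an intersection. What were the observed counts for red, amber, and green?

For a Dirichlet(α) prior with multinomial counts c, the posterior is Dirichlet(α + c) componentwise.
Counts are posterior − prior componentwise: 17−11=6, 29−5=24, 8−7=1.

counts (6, 24, 1)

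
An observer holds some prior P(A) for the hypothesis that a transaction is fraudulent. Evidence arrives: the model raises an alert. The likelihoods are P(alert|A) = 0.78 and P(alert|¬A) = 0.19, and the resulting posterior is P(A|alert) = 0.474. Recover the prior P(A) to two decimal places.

P(A) = 0.18

In odds form, posterior odds = prior odds × likelihood ratio, so prior odds = posterior odds ÷ LR.
Posterior odds = 0.474/(1−0.474) = 0.9011. LR = 0.78/0.19 = 4.1053.
Prior odds = 0.9011/4.1053 = 0.2195, so P(A) = 0.2195/(1+0.2195) ≈ 0.18.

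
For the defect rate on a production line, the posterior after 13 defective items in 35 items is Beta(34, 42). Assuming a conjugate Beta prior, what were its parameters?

Beta(21, 20)

Beta is conjugate to the binomial likelihood: posterior = Beta(α+s, β+f).
Subtract the data counts: 34−13=21, 42−22=20.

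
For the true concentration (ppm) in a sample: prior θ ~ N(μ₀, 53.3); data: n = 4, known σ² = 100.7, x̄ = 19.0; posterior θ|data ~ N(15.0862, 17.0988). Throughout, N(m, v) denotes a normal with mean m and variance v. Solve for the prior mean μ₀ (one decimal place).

μ₀ = 6.8

The posterior mean is a precision-weighted average: μ_n = (τ₀μ₀ + τ_data·x̄)/(τ₀+τ_data), with τ₀=1/σ₀² and τ_data=n/σ².
Here τ₀ = 1/53.3 = 0.018762 and τ_data = 4/100.7 = 0.039722, so τ_n = 0.058484.
Rearranging for μ₀: μ₀ = (μ_n·τ_n − τ_data·x̄)/τ₀ = (15.0862·0.058484 − 0.039722·19.0) / 0.018762 = 0.127583/0.018762 ≈ 6.8.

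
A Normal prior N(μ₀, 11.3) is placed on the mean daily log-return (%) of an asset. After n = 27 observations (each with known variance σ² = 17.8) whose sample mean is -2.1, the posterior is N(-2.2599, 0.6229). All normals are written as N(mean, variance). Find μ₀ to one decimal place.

With known observation variance, the Normal–Normal posterior has precision τ_n = τ₀ + n/σ² and mean μ_n = (τ₀μ₀ + (n/σ²)x̄)/τ_n.
Here τ₀ = 1/11.3 = 0.088496 and τ_data = 27/17.8 = 1.516854, so τ_n = 1.605350.
Rearranging for μ₀: μ₀ = (μ_n·τ_n − τ_data·x̄)/τ₀ = (-2.2599·1.605350 − 1.516854·-2.1) / 0.088496 = -0.442537/0.088496 ≈ -5.0.

μ₀ = -5.0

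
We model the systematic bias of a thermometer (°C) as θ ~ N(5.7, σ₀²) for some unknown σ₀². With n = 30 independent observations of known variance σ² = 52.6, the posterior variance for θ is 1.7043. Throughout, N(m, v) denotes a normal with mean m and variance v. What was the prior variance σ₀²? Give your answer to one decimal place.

σ₀² = 60.9

Posterior precision equals prior precision plus data precision: 1/σ_n² = 1/σ₀² + n/σ².
So 1/σ₀² = 1/1.7043 − 30/52.6 = 0.586751 − 0.570342 = 0.016409.
Hence σ₀² = 1/0.016409 ≈ 60.9.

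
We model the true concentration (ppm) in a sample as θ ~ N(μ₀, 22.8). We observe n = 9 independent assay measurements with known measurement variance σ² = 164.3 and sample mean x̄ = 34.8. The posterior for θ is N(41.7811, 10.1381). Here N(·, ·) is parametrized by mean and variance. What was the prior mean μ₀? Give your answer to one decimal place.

The posterior mean is a precision-weighted average: μ_n = (τ₀μ₀ + τ_data·x̄)/(τ₀+τ_data), with τ₀=1/σ₀² and τ_data=n/σ².
Here τ₀ = 1/22.8 = 0.043860 and τ_data = 9/164.3 = 0.054778, so τ_n = 0.098638.
Rearranging for μ₀: μ₀ = (μ_n·τ_n − τ_data·x̄)/τ₀ = (41.7811·0.098638 − 0.054778·34.8) / 0.043860 = 2.214930/0.043860 ≈ 50.5.

μ₀ = 50.5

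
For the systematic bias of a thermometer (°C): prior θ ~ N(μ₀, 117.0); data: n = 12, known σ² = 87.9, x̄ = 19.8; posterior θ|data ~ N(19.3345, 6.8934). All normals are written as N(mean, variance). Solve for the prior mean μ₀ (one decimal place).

The posterior mean is a precision-weighted average: μ_n = (τ₀μ₀ + τ_data·x̄)/(τ₀+τ_data), with τ₀=1/σ₀² and τ_data=n/σ².
Here τ₀ = 1/117.0 = 0.008547 and τ_data = 12/87.9 = 0.136519, so τ_n = 0.145066.
Rearranging for μ₀: μ₀ = (μ_n·τ_n − τ_data·x̄)/τ₀ = (19.3345·0.145066 − 0.136519·19.8) / 0.008547 = 0.101702/0.008547 ≈ 11.9.

μ₀ = 11.9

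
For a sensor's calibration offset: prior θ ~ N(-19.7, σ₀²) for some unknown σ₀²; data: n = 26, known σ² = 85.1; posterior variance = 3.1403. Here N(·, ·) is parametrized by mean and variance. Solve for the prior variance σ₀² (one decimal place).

σ₀² = 77.4

Posterior precision equals prior precision plus data precision: 1/σ_n² = 1/σ₀² + n/σ².
So 1/σ₀² = 1/3.1403 − 26/85.1 = 0.318441 − 0.305523 = 0.012918.
Hence σ₀² = 1/0.012918 ≈ 77.4.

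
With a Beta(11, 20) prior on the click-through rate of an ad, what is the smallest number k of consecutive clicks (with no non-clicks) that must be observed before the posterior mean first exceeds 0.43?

k = 5

After k clicks and 0 non-clicks the posterior is Beta(11+k, 20), with mean (11+k)/(11+20+k).
Set (11+k)/(31+k) > 0.43 and solve: k > (0.43·31 − 11)/(1 − 0.43) = 4.088.
The smallest integer exceeding 4.088 is 5, and checking k=5: (16)/(36) = 0.4444 > 0.43.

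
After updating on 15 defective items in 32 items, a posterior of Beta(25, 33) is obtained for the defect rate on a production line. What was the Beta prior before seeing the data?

Beta(10, 16)

Under Beta–binomial conjugacy the posterior parameters are (α+s, β+f).
So α = 25 − 15 = 10 and β = 33 − 17 = 16.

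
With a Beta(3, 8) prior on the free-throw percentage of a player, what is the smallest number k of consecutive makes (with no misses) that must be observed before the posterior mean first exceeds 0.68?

After k makes and 0 misses the posterior is Beta(3+k, 8), with mean (3+k)/(3+8+k).
Set (3+k)/(11+k) > 0.68 and solve: k > (0.68·11 − 3)/(1 − 0.68) = 14.000.
The smallest integer exceeding 14.000 is 15, and checking k=15: (18)/(26) = 0.6923 > 0.68.

k = 15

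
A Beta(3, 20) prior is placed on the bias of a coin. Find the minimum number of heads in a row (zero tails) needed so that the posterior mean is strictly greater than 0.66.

k = 36

After k heads and 0 tails the posterior is Beta(3+k, 20), with mean (3+k)/(3+20+k).
Set (3+k)/(23+k) > 0.66 and solve: k > (0.66·23 − 3)/(1 − 0.66) = 35.824.
The smallest integer exceeding 35.824 is 36, and checking k=36: (39)/(59) = 0.6610 > 0.66.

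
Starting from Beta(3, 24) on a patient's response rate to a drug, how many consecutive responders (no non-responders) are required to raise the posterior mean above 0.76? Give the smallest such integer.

After k responders and 0 non-responders the posterior is Beta(3+k, 24), with mean (3+k)/(3+24+k).
Set (3+k)/(27+k) > 0.76 and solve: k > (0.76·27 − 3)/(1 − 0.76) = 73.000.
The smallest integer exceeding 73.000 is 74.

k = 74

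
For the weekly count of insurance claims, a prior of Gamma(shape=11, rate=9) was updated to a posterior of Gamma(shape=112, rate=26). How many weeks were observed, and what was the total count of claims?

A Gamma(α, β) prior (rate parametrization) on a Poisson rate with n observations summing to S gives posterior Gamma(α+S, β+n).
Matching: Σxᵢ = 112 − 11 = 101 and n = 26 − 9 = 17.

n = 17 weeks with total 101 claims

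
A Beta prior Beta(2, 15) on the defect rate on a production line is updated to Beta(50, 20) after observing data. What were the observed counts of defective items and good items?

48 defective items and 5 good items

Under Beta–binomial conjugacy the posterior parameters are (α+s, β+f).
Match parameters: s=50−2=48, f=20−15=5.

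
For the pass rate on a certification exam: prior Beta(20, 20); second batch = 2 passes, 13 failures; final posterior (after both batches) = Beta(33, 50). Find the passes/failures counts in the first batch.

Sequential conjugate updates are equivalent to a single update on the pooled data, so total successes = posterior α − prior α and total failures = posterior β − prior β.
Total across both batches: 33−20=13 passes, 50−20=30 failures.
Subtract the second batch: 13−2=11 passes and 30−13=17 failures.

11 passes and 17 failures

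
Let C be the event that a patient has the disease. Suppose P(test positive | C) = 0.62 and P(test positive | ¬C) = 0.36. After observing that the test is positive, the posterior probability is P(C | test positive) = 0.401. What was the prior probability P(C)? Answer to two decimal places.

In odds form, posterior odds = prior odds × likelihood ratio, so prior odds = posterior odds ÷ LR.
Posterior odds = 0.401/(1−0.401) = 0.6694. LR = 0.62/0.36 = 1.7222.
Prior odds = 0.6694/1.7222 = 0.3887, so P(C) = 0.3887/(1+0.3887) ≈ 0.28.

P(C) = 0.28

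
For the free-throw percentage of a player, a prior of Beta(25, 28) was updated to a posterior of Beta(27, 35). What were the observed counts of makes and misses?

A Beta(α, β) prior with s successes and f failures in binomial data gives a Beta(α+s, β+f) posterior.
Match parameters: s=27−25=2, f=35−28=7.

2 makes and 7 misses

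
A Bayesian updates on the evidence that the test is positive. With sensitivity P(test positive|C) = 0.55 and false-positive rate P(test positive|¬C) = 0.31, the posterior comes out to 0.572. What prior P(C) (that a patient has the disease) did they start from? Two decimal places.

In odds form, posterior odds = prior odds × likelihood ratio, so prior odds = posterior odds ÷ LR.
Posterior odds = 0.572/(1−0.572) = 1.3364. LR = 0.55/0.31 = 1.7742.
Prior odds = 1.3364/1.7742 = 0.7532, so P(C) = 0.7532/(1+0.7532) ≈ 0.43.

P(C) = 0.43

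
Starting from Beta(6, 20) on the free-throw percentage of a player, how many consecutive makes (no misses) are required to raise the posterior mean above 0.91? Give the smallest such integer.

After k makes and 0 misses the posterior is Beta(6+k, 20), with mean (6+k)/(6+20+k).
Set (6+k)/(26+k) > 0.91 and solve: k > (0.91·26 − 6)/(1 − 0.91) = 196.222.
The smallest integer exceeding 196.222 is 197, and checking k=197: (203)/(223) = 0.9103 > 0.91.

k = 197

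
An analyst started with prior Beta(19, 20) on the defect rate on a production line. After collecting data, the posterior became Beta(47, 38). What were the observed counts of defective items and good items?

28 defective items and 18 good items

Under Beta–binomial conjugacy the posterior parameters are (α+s, β+f).
Match parameters: s=47−19=28, f=38−20=18.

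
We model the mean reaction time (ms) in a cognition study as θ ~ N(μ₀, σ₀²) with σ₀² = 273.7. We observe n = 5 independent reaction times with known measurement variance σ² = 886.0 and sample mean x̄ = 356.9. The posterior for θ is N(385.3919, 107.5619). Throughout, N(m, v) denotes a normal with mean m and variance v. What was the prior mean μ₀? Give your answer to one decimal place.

μ₀ = 429.4

The posterior mean is a precision-weighted average: μ_n = (τ₀μ₀ + τ_data·x̄)/(τ₀+τ_data), with τ₀=1/σ₀² and τ_data=n/σ².
Here τ₀ = 1/273.7 = 0.003654 and τ_data = 5/886.0 = 0.005643, so τ_n = 0.009297.
Rearranging for μ₀: μ₀ = (μ_n·τ_n − τ_data·x̄)/τ₀ = (385.3919·0.009297 − 0.005643·356.9) / 0.003654 = 1.569002/0.003654 ≈ 429.4.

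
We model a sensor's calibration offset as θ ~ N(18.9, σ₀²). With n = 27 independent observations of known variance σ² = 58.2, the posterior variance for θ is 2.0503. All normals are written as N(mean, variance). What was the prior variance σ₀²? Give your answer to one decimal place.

Posterior precision equals prior precision plus data precision: 1/σ_n² = 1/σ₀² + n/σ².
So 1/σ₀² = 1/2.0503 − 27/58.2 = 0.487734 − 0.463918 = 0.023816.
Hence σ₀² = 1/0.023816 ≈ 42.0.

σ₀² = 42.0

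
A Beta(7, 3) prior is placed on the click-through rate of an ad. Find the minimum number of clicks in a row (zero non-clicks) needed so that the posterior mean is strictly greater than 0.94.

After k clicks and 0 non-clicks the posterior is Beta(7+k, 3), with mean (7+k)/(7+3+k).
Set (7+k)/(10+k) > 0.94 and solve: k > (0.94·10 − 7)/(1 − 0.94) = 40.000.
The smallest integer exceeding 40.000 is 41.

k = 41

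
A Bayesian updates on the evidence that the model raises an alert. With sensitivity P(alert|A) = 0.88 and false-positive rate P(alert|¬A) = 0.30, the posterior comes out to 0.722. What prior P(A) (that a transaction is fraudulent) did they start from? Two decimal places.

In odds form, posterior odds = prior odds × likelihood ratio, so prior odds = posterior odds ÷ LR.
Posterior odds = 0.722/(1−0.722) = 2.5971. LR = 0.88/0.30 = 2.9333.
Prior odds = 2.5971/2.9333 = 0.8854, so P(A) = 0.8854/(1+0.8854) ≈ 0.47.

P(A) = 0.47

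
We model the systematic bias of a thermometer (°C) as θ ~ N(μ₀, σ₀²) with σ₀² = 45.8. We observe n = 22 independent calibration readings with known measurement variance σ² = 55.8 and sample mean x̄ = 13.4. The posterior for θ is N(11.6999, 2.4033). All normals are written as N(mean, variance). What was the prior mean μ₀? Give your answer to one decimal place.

The posterior mean is a precision-weighted average: μ_n = (τ₀μ₀ + τ_data·x̄)/(τ₀+τ_data), with τ₀=1/σ₀² and τ_data=n/σ².
Here τ₀ = 1/45.8 = 0.021834 and τ_data = 22/55.8 = 0.394265, so τ_n = 0.416099.
Rearranging for μ₀: μ₀ = (μ_n·τ_n − τ_data·x̄)/τ₀ = (11.6999·0.416099 − 0.394265·13.4) / 0.021834 = -0.414834/0.021834 ≈ -19.0.

μ₀ = -19.0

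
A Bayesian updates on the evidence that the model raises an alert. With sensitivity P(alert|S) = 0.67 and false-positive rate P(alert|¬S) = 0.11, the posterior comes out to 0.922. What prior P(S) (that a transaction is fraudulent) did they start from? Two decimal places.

In odds form, posterior odds = prior odds × likelihood ratio, so prior odds = posterior odds ÷ LR.
Posterior odds = 0.922/(1−0.922) = 11.8205. LR = 0.67/0.11 = 6.0909.
Prior odds = 11.8205/6.0909 = 1.9407, so P(S) = 1.9407/(1+1.9407) ≈ 0.66.

P(S) = 0.66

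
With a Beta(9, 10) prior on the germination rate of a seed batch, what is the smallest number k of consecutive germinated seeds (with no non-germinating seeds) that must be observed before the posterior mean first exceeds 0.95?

After k germinated seeds and 0 non-germinating seeds the posterior is Beta(9+k, 10), with mean (9+k)/(9+10+k).
Set (9+k)/(19+k) > 0.95 and solve: k > (0.95·19 − 9)/(1 − 0.95) = 181.000.
The smallest integer exceeding 181.000 is 182, and checking k=182: (191)/(201) = 0.9502 > 0.95.

k = 182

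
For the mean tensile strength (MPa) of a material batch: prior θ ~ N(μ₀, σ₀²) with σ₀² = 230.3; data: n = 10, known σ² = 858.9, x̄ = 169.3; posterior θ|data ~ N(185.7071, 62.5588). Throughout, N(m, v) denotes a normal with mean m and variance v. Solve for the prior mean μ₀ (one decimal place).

The posterior mean is a precision-weighted average: μ_n = (τ₀μ₀ + τ_data·x̄)/(τ₀+τ_data), with τ₀=1/σ₀² and τ_data=n/σ².
Here τ₀ = 1/230.3 = 0.004342 and τ_data = 10/858.9 = 0.011643, so τ_n = 0.015985.
Rearranging for μ₀: μ₀ = (μ_n·τ_n − τ_data·x̄)/τ₀ = (185.7071·0.015985 − 0.011643·169.3) / 0.004342 = 0.997368/0.004342 ≈ 229.7.

μ₀ = 229.7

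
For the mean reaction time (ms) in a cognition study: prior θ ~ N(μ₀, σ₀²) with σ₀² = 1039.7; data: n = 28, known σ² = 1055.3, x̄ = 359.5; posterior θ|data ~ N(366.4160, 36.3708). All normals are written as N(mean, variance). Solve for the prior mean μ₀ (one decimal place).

μ₀ = 557.2

The posterior mean is a precision-weighted average: μ_n = (τ₀μ₀ + τ_data·x̄)/(τ₀+τ_data), with τ₀=1/σ₀² and τ_data=n/σ².
Here τ₀ = 1/1039.7 = 0.000962 and τ_data = 28/1055.3 = 0.026533, so τ_n = 0.027495.
Rearranging for μ₀: μ₀ = (μ_n·τ_n − τ_data·x̄)/τ₀ = (366.4160·0.027495 − 0.026533·359.5) / 0.000962 = 0.535994/0.000962 ≈ 557.2.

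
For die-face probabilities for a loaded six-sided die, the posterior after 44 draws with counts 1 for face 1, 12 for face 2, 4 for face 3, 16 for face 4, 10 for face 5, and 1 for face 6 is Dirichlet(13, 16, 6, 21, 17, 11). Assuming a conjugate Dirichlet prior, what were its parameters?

Dirichlet(12, 4, 2, 5, 7, 10)

For a Dirichlet(α) prior with multinomial counts c, the posterior is Dirichlet(α + c) componentwise.
Subtract each count from the matching posterior parameter: 13−1=12, 16−12=4, 6−4=2, 21−16=5, 17−10=7, 11−1=10.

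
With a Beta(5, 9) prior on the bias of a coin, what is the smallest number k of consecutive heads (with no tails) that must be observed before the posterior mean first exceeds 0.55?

k = 7

After k heads and 0 tails the posterior is Beta(5+k, 9), with mean (5+k)/(5+9+k).
Set (5+k)/(14+k) > 0.55 and solve: k > (0.55·14 − 5)/(1 − 0.55) = 6.000.
The smallest integer exceeding 6.000 is 7.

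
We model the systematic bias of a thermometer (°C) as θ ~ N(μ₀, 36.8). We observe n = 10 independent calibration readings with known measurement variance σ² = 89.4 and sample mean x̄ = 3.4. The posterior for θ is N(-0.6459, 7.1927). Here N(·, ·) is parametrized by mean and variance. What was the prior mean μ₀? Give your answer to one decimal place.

The posterior mean is a precision-weighted average: μ_n = (τ₀μ₀ + τ_data·x̄)/(τ₀+τ_data), with τ₀=1/σ₀² and τ_data=n/σ².
Here τ₀ = 1/36.8 = 0.027174 and τ_data = 10/89.4 = 0.111857, so τ_n = 0.139031.
Rearranging for μ₀: μ₀ = (μ_n·τ_n − τ_data·x̄)/τ₀ = (-0.6459·0.139031 − 0.111857·3.4) / 0.027174 = -0.470114/0.027174 ≈ -17.3.

μ₀ = -17.3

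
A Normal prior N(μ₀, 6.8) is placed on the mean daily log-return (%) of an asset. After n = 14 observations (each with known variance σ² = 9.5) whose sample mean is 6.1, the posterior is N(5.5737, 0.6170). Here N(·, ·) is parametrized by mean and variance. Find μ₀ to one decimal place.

μ₀ = 0.3

With known observation variance, the Normal–Normal posterior has precision τ_n = τ₀ + n/σ² and mean μ_n = (τ₀μ₀ + (n/σ²)x̄)/τ_n.
Here τ₀ = 1/6.8 = 0.147059 and τ_data = 14/9.5 = 1.473684, so τ_n = 1.620743.
Rearranging for μ₀: μ₀ = (μ_n·τ_n − τ_data·x̄)/τ₀ = (5.5737·1.620743 − 1.473684·6.1) / 0.147059 = 0.044063/0.147059 ≈ 0.3.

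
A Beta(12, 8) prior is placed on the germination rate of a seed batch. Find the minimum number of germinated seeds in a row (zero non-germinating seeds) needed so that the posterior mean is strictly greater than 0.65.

k = 3

After k germinated seeds and 0 non-germinating seeds the posterior is Beta(12+k, 8), with mean (12+k)/(12+8+k).
Set (12+k)/(20+k) > 0.65 and solve: k > (0.65·20 − 12)/(1 − 0.65) = 2.857.
The smallest integer exceeding 2.857 is 3.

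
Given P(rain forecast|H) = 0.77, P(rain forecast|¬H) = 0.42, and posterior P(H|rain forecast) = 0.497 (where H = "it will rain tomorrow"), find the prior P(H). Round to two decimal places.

P(H) = 0.35

In odds form, posterior odds = prior odds × likelihood ratio, so prior odds = posterior odds ÷ LR.
Posterior odds = 0.497/(1−0.497) = 0.9881. LR = 0.77/0.42 = 1.8333.
Prior odds = 0.9881/1.8333 = 0.5390, so P(H) = 0.5390/(1+0.5390) ≈ 0.35.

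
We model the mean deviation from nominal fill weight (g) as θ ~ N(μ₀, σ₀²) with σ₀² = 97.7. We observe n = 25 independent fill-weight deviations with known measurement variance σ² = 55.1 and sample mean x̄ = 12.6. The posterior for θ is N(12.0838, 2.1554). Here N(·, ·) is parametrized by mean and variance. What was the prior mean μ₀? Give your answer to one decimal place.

μ₀ = -10.8

The posterior mean is a precision-weighted average: μ_n = (τ₀μ₀ + τ_data·x̄)/(τ₀+τ_data), with τ₀=1/σ₀² and τ_data=n/σ².
Here τ₀ = 1/97.7 = 0.010235 and τ_data = 25/55.1 = 0.453721, so τ_n = 0.463956.
Rearranging for μ₀: μ₀ = (μ_n·τ_n − τ_data·x̄)/τ₀ = (12.0838·0.463956 − 0.453721·12.6) / 0.010235 = -0.110533/0.010235 ≈ -10.8.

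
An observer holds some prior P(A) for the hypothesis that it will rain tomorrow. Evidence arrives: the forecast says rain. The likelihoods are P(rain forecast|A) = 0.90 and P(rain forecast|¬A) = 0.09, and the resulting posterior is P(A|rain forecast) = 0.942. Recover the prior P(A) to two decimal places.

P(A) = 0.62

In odds form, posterior odds = prior odds × likelihood ratio, so prior odds = posterior odds ÷ LR.
Posterior odds = 0.942/(1−0.942) = 16.2414. LR = 0.90/0.09 = 10.0000.
Prior odds = 16.2414/10.0000 = 1.6241, so P(A) = 1.6241/(1+1.6241) ≈ 0.62.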